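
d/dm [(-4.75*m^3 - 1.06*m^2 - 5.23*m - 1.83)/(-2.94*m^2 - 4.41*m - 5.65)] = (13.965*m^4 + 41.895*m^3 + 69.8109*m^2 + 1.2176*m + 21.4792)/(8.6436*m^4 + 25.9308*m^3 + 52.6701*m^2 + 49.833*m + 31.9225)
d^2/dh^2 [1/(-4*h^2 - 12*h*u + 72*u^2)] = (h^2 + 3*h*u - 18*u^2 - (2*h + 3*u)^2)/(2*(h^2 + 3*h*u - 18*u^2)^3)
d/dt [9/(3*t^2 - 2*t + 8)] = 18*(1 - 3*t)/(3*t^2 - 2*t + 8)^2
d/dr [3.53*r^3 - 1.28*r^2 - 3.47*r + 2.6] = 10.59*r^2 - 2.56*r - 3.47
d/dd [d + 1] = 1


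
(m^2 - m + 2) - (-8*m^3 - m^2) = 8*m^3 + 2*m^2 - m + 2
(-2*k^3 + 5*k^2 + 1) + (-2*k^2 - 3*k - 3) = -2*k^3 + 3*k^2 - 3*k - 2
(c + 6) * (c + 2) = c^2 + 8*c + 12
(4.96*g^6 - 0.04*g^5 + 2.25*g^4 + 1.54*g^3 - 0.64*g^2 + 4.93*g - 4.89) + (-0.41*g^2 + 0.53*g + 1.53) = 4.96*g^6 - 0.04*g^5 + 2.25*g^4 + 1.54*g^3 - 1.05*g^2 + 5.46*g - 3.36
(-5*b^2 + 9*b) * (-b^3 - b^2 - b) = 5*b^5 - 4*b^4 - 4*b^3 - 9*b^2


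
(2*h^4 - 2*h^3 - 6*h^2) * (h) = 2*h^5 - 2*h^4 - 6*h^3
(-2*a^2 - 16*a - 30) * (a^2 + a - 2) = -2*a^4 - 18*a^3 - 42*a^2 + 2*a + 60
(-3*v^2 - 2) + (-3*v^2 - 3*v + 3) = -6*v^2 - 3*v + 1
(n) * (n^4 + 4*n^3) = n^5 + 4*n^4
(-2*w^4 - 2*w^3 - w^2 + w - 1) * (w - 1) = -2*w^5 + w^3 + 2*w^2 - 2*w + 1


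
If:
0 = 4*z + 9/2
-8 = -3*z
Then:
No Solution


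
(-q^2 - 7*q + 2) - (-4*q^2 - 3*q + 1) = 3*q^2 - 4*q + 1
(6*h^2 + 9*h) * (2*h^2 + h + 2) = 12*h^4 + 24*h^3 + 21*h^2 + 18*h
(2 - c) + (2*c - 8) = c - 6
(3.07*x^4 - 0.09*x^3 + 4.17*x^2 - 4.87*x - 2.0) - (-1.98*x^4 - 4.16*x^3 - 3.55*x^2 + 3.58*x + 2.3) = 5.05*x^4 + 4.07*x^3 + 7.72*x^2 - 8.45*x - 4.3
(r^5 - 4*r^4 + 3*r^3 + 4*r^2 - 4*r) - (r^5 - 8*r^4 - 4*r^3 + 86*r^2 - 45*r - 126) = 4*r^4 + 7*r^3 - 82*r^2 + 41*r + 126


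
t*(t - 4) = t^2 - 4*t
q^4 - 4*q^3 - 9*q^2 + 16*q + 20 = (q - 5)*(q - 2)*(q + 1)*(q + 2)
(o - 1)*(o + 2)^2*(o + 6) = o^4 + 9*o^3 + 18*o^2 - 4*o - 24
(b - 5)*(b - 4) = b^2 - 9*b + 20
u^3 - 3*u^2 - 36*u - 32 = (u - 8)*(u + 1)*(u + 4)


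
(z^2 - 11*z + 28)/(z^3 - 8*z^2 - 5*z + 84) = 1/(z + 3)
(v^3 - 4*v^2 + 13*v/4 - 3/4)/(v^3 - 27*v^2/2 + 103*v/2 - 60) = (4*v^2 - 4*v + 1)/(2*(2*v^2 - 21*v + 40))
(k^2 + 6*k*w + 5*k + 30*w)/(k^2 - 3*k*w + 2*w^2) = (k^2 + 6*k*w + 5*k + 30*w)/(k^2 - 3*k*w + 2*w^2)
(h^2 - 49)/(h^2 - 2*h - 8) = (49 - h^2)/(-h^2 + 2*h + 8)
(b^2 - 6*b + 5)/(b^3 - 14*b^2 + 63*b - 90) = (b - 1)/(b^2 - 9*b + 18)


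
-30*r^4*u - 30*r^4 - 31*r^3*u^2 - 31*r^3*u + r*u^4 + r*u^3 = (-6*r + u)*(r + u)*(5*r + u)*(r*u + r)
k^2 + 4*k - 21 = (k - 3)*(k + 7)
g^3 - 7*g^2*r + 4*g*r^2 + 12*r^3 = (g - 6*r)*(g - 2*r)*(g + r)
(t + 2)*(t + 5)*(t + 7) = t^3 + 14*t^2 + 59*t + 70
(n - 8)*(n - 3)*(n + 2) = n^3 - 9*n^2 + 2*n + 48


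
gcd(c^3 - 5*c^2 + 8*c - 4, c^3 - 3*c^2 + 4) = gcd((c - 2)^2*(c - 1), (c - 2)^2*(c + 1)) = c^2 - 4*c + 4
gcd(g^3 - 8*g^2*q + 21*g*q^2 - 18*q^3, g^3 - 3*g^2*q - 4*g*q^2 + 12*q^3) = g^2 - 5*g*q + 6*q^2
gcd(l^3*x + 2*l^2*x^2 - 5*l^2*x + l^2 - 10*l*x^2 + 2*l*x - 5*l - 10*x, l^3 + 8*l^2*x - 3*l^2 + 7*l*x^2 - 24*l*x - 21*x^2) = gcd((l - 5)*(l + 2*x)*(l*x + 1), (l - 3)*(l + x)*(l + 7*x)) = 1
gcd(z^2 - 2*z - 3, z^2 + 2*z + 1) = z + 1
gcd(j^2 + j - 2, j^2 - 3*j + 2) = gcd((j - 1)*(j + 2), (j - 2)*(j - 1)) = j - 1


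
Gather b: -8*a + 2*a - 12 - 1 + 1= -6*a - 12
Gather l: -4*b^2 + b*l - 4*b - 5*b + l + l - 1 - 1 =-4*b^2 - 9*b + l*(b + 2) - 2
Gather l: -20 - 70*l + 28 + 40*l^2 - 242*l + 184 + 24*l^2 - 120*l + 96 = 64*l^2 - 432*l + 288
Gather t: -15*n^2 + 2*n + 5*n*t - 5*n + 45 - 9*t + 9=-15*n^2 - 3*n + t*(5*n - 9) + 54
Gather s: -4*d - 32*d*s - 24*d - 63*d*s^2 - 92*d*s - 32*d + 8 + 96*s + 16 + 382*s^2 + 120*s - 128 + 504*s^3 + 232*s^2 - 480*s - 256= -60*d + 504*s^3 + s^2*(614 - 63*d) + s*(-124*d - 264) - 360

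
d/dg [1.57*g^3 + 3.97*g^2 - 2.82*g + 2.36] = 4.71*g^2 + 7.94*g - 2.82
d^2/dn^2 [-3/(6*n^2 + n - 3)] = 6*(36*n^2 + 6*n - (12*n + 1)^2 - 18)/(6*n^2 + n - 3)^3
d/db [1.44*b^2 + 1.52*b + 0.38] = 2.88*b + 1.52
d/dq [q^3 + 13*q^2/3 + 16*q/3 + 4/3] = 3*q^2 + 26*q/3 + 16/3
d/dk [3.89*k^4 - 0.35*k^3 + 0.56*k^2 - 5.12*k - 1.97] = 15.56*k^3 - 1.05*k^2 + 1.12*k - 5.12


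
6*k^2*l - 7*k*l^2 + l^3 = l*(-6*k + l)*(-k + l)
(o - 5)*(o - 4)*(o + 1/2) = o^3 - 17*o^2/2 + 31*o/2 + 10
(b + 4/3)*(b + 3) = b^2 + 13*b/3 + 4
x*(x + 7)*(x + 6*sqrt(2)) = x^3 + 7*x^2 + 6*sqrt(2)*x^2 + 42*sqrt(2)*x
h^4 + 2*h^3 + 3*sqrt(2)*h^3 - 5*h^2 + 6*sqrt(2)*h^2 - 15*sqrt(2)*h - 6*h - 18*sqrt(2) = (h - 2)*(h + 1)*(h + 3)*(h + 3*sqrt(2))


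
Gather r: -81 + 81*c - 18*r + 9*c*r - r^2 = 81*c - r^2 + r*(9*c - 18) - 81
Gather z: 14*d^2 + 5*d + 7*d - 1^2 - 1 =14*d^2 + 12*d - 2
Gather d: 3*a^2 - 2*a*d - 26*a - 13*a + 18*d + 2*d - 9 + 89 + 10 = 3*a^2 - 39*a + d*(20 - 2*a) + 90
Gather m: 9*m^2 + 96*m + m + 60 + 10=9*m^2 + 97*m + 70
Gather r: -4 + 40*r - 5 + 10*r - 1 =50*r - 10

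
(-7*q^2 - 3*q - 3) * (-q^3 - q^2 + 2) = 7*q^5 + 10*q^4 + 6*q^3 - 11*q^2 - 6*q - 6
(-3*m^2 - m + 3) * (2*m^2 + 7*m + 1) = -6*m^4 - 23*m^3 - 4*m^2 + 20*m + 3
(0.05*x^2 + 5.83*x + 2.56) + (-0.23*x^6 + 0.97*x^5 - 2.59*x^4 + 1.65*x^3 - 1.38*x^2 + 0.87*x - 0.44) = -0.23*x^6 + 0.97*x^5 - 2.59*x^4 + 1.65*x^3 - 1.33*x^2 + 6.7*x + 2.12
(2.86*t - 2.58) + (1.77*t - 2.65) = 4.63*t - 5.23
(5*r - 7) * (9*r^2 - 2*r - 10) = 45*r^3 - 73*r^2 - 36*r + 70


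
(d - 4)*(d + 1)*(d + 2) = d^3 - d^2 - 10*d - 8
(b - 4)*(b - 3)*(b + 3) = b^3 - 4*b^2 - 9*b + 36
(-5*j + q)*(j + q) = -5*j^2 - 4*j*q + q^2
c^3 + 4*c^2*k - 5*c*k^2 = c*(c - k)*(c + 5*k)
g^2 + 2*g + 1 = (g + 1)^2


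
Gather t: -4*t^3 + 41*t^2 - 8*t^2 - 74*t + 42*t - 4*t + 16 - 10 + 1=-4*t^3 + 33*t^2 - 36*t + 7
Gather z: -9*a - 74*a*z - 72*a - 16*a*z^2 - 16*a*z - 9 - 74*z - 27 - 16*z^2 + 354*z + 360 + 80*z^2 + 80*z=-81*a + z^2*(64 - 16*a) + z*(360 - 90*a) + 324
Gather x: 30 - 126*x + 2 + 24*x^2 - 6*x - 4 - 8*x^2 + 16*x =16*x^2 - 116*x + 28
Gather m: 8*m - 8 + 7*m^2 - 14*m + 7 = 7*m^2 - 6*m - 1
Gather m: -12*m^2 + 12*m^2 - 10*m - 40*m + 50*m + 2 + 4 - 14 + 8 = 0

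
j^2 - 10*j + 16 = (j - 8)*(j - 2)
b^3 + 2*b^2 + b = b*(b + 1)^2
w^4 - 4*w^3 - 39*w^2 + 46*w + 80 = (w - 8)*(w - 2)*(w + 1)*(w + 5)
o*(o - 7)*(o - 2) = o^3 - 9*o^2 + 14*o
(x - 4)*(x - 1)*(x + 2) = x^3 - 3*x^2 - 6*x + 8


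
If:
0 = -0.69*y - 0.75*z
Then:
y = -1.08695652173913*z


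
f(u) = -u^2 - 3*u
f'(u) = -2*u - 3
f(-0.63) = 1.49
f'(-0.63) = -1.74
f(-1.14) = 2.12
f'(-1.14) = -0.72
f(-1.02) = 2.02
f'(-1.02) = -0.96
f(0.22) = -0.71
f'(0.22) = -3.44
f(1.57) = -7.17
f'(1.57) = -6.14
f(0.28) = -0.92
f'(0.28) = -3.56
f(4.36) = -32.09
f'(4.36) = -11.72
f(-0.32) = 0.86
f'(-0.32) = -2.36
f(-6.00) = -18.00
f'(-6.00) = 9.00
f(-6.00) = -18.00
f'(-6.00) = 9.00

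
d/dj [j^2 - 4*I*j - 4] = 2*j - 4*I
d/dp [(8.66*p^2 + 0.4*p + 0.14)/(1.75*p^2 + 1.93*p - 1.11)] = (16.0138*p^2 - 19.7152*p - 0.7142)/(3.0625*p^4 + 6.755*p^3 - 0.1601*p^2 - 4.2846*p + 1.2321)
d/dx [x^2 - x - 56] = 2*x - 1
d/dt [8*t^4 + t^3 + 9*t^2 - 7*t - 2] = 32*t^3 + 3*t^2 + 18*t - 7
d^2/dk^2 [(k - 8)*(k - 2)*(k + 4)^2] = 12*k^2 - 12*k - 96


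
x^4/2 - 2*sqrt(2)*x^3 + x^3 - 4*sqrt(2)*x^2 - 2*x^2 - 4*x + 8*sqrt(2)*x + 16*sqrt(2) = (x/2 + 1)*(x - 2)*(x + 2)*(x - 4*sqrt(2))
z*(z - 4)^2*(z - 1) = z^4 - 9*z^3 + 24*z^2 - 16*z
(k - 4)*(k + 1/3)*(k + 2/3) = k^3 - 3*k^2 - 34*k/9 - 8/9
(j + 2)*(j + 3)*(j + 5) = j^3 + 10*j^2 + 31*j + 30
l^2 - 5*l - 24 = (l - 8)*(l + 3)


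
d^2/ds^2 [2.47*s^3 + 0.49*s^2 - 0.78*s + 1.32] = 14.82*s + 0.98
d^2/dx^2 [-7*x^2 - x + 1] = -14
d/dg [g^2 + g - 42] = 2*g + 1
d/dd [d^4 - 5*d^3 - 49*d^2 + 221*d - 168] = 4*d^3 - 15*d^2 - 98*d + 221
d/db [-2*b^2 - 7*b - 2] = -4*b - 7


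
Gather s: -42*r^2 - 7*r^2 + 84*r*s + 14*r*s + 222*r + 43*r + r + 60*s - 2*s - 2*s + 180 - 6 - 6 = -49*r^2 + 266*r + s*(98*r + 56) + 168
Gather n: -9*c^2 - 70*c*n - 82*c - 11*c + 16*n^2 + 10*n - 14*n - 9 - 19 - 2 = -9*c^2 - 93*c + 16*n^2 + n*(-70*c - 4) - 30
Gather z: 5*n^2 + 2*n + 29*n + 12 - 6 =5*n^2 + 31*n + 6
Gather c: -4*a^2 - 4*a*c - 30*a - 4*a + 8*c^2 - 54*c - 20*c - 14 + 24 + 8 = -4*a^2 - 34*a + 8*c^2 + c*(-4*a - 74) + 18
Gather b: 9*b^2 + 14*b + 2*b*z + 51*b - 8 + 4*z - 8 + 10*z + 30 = 9*b^2 + b*(2*z + 65) + 14*z + 14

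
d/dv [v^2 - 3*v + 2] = 2*v - 3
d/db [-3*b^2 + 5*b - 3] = 5 - 6*b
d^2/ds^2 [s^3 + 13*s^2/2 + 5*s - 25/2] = 6*s + 13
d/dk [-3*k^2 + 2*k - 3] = 2 - 6*k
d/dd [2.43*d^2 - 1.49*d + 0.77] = 4.86*d - 1.49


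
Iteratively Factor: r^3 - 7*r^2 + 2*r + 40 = (r - 5)*(r^2 - 2*r - 8) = (r - 5)*(r + 2)*(r - 4)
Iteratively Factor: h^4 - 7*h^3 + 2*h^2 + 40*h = (h + 2)*(h^3 - 9*h^2 + 20*h) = (h - 5)*(h + 2)*(h^2 - 4*h) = (h - 5)*(h - 4)*(h + 2)*(h)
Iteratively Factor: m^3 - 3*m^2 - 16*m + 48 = (m - 3)*(m^2 - 16) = (m - 3)*(m + 4)*(m - 4)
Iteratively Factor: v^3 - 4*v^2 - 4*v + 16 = (v - 2)*(v^2 - 2*v - 8) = (v - 2)*(v + 2)*(v - 4)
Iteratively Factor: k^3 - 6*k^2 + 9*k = (k - 3)*(k^2 - 3*k) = k*(k - 3)*(k - 3)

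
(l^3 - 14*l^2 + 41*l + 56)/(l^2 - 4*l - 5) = (l^2 - 15*l + 56)/(l - 5)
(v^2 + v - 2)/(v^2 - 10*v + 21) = (v^2 + v - 2)/(v^2 - 10*v + 21)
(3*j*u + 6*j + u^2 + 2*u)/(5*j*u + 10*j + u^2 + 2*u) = (3*j + u)/(5*j + u)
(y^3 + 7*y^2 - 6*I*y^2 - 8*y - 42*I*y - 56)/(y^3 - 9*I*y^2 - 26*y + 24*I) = (y + 7)/(y - 3*I)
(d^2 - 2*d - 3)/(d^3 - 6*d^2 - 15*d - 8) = (d - 3)/(d^2 - 7*d - 8)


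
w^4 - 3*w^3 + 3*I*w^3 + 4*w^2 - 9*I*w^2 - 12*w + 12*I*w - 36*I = (w - 3)*(w - 2*I)*(w + 2*I)*(w + 3*I)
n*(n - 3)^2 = n^3 - 6*n^2 + 9*n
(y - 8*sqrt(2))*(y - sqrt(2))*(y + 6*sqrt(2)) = y^3 - 3*sqrt(2)*y^2 - 92*y + 96*sqrt(2)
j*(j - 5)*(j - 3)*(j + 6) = j^4 - 2*j^3 - 33*j^2 + 90*j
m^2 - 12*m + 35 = (m - 7)*(m - 5)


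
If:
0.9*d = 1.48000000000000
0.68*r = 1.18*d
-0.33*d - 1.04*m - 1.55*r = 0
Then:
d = 1.64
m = -4.77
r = 2.85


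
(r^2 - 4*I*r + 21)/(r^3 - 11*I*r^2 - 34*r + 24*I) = (r^2 - 4*I*r + 21)/(r^3 - 11*I*r^2 - 34*r + 24*I)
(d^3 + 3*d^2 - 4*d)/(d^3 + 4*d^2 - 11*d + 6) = d*(d + 4)/(d^2 + 5*d - 6)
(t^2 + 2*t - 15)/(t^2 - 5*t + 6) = (t + 5)/(t - 2)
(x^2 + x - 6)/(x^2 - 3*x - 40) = (-x^2 - x + 6)/(-x^2 + 3*x + 40)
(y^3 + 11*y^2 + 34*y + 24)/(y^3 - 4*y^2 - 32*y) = (y^2 + 7*y + 6)/(y*(y - 8))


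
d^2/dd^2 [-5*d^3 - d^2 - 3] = -30*d - 2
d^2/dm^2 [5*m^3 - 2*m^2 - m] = 30*m - 4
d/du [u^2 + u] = 2*u + 1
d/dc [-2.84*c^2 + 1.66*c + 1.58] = 1.66 - 5.68*c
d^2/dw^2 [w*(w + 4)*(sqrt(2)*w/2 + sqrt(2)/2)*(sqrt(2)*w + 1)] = 12*w^2 + 3*sqrt(2)*w + 30*w + 5*sqrt(2) + 8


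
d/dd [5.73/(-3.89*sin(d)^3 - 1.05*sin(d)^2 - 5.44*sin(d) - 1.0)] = (66.8691*sin(d)^2 + 12.033*sin(d) + 31.1712)*cos(d)/(3.89*sin(d)^3 + 1.05*sin(d)^2 + 5.44*sin(d) + 1.0)^2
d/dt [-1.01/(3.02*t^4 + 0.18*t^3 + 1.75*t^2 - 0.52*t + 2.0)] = (12.2008*t^3 + 0.5454*t^2 + 3.535*t - 0.5252)/(3.02*t^4 + 0.18*t^3 + 1.75*t^2 - 0.52*t + 2.0)^2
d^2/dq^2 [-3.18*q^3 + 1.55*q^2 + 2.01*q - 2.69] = 3.1 - 19.08*q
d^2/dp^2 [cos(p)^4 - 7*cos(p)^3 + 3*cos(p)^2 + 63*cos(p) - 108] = -231*cos(p)/4 - 4*cos(2*p)^2 - 8*cos(2*p) + 63*cos(3*p)/4 + 2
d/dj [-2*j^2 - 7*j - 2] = -4*j - 7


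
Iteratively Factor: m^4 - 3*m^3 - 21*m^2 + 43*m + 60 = (m + 1)*(m^3 - 4*m^2 - 17*m + 60) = (m + 1)*(m + 4)*(m^2 - 8*m + 15) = (m - 3)*(m + 1)*(m + 4)*(m - 5)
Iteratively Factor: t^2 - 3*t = (t)*(t - 3)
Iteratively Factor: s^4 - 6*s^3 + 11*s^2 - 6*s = (s - 2)*(s^3 - 4*s^2 + 3*s) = (s - 3)*(s - 2)*(s^2 - s) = s*(s - 3)*(s - 2)*(s - 1)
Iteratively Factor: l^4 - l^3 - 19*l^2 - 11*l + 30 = (l - 5)*(l^3 + 4*l^2 + l - 6) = (l - 5)*(l + 2)*(l^2 + 2*l - 3) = (l - 5)*(l - 1)*(l + 2)*(l + 3)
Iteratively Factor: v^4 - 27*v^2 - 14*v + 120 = (v + 4)*(v^3 - 4*v^2 - 11*v + 30) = (v + 3)*(v + 4)*(v^2 - 7*v + 10) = (v - 2)*(v + 3)*(v + 4)*(v - 5)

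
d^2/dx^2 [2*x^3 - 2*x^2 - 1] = 12*x - 4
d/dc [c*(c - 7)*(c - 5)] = 3*c^2 - 24*c + 35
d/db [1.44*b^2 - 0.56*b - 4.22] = 2.88*b - 0.56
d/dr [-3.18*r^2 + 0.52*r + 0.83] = 0.52 - 6.36*r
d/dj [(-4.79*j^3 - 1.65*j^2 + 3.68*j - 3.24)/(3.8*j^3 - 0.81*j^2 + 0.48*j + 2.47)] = (-7.105427357601e-15*j^5 + 10.1499*j^4 - 32.5664*j^3 + 3.6309*j^2 - 13.3998*j + 10.6448)/(14.44*j^6 - 6.156*j^5 + 4.3041*j^4 + 17.9944*j^3 - 3.771*j^2 + 2.3712*j + 6.1009)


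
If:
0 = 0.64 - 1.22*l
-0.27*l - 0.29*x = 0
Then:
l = 0.52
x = -0.49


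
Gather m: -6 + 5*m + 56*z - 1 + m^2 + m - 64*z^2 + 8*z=m^2 + 6*m - 64*z^2 + 64*z - 7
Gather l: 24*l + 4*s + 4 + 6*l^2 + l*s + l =6*l^2 + l*(s + 25) + 4*s + 4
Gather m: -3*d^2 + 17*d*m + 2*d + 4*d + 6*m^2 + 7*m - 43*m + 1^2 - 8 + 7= -3*d^2 + 6*d + 6*m^2 + m*(17*d - 36)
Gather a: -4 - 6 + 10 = 0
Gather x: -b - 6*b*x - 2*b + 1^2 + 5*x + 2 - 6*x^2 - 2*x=-3*b - 6*x^2 + x*(3 - 6*b) + 3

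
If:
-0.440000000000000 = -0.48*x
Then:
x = 0.92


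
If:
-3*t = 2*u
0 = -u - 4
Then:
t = 8/3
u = -4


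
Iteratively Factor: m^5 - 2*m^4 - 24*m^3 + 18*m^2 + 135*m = (m)*(m^4 - 2*m^3 - 24*m^2 + 18*m + 135) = m*(m + 3)*(m^3 - 5*m^2 - 9*m + 45) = m*(m - 5)*(m + 3)*(m^2 - 9) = m*(m - 5)*(m - 3)*(m + 3)*(m + 3)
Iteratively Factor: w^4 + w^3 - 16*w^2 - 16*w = (w - 4)*(w^3 + 5*w^2 + 4*w) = (w - 4)*(w + 4)*(w^2 + w) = w*(w - 4)*(w + 4)*(w + 1)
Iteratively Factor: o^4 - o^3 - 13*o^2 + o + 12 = (o - 1)*(o^3 - 13*o - 12) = (o - 4)*(o - 1)*(o^2 + 4*o + 3) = (o - 4)*(o - 1)*(o + 1)*(o + 3)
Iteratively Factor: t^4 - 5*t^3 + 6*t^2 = (t)*(t^3 - 5*t^2 + 6*t) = t^2*(t^2 - 5*t + 6) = t^2*(t - 3)*(t - 2)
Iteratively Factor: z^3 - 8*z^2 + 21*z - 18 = (z - 3)*(z^2 - 5*z + 6) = (z - 3)^2*(z - 2)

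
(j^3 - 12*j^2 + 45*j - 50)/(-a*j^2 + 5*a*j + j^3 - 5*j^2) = (-j^2 + 7*j - 10)/(j*(a - j))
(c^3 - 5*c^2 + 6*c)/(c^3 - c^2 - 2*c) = (c - 3)/(c + 1)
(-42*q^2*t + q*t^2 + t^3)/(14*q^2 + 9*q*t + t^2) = t*(-6*q + t)/(2*q + t)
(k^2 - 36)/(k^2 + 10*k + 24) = (k - 6)/(k + 4)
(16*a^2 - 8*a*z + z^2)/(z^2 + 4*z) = (16*a^2 - 8*a*z + z^2)/(z*(z + 4))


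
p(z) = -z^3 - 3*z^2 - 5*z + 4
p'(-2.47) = -8.48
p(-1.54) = 8.24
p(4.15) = -139.89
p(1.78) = -20.04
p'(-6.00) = -77.00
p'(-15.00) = -590.00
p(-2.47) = 13.12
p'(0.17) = -6.11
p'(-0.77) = -2.16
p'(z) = -3*z^2 - 6*z - 5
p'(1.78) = -25.19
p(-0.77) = 6.53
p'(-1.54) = -2.87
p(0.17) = 3.06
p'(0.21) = -6.39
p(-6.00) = 142.00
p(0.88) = -3.40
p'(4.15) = -81.57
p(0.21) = 2.81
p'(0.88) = -12.60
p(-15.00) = 2779.00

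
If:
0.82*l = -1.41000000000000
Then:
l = -1.72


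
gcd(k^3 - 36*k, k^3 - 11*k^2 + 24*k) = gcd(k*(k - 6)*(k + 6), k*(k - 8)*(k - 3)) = k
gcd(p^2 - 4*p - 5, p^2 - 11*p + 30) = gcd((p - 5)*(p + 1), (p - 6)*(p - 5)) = p - 5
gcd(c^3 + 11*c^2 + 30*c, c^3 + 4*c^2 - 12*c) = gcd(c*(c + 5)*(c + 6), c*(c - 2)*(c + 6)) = c^2 + 6*c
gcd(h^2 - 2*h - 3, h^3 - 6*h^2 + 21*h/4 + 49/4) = h + 1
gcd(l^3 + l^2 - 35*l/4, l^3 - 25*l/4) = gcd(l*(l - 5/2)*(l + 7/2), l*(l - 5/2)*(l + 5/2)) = l^2 - 5*l/2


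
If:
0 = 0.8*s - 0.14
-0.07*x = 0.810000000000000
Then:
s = 0.18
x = -11.57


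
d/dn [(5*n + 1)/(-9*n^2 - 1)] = (45*n^2 + 18*n - 5)/(81*n^4 + 18*n^2 + 1)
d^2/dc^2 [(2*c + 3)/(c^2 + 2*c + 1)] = 2*(2*c + 5)/(c^4 + 4*c^3 + 6*c^2 + 4*c + 1)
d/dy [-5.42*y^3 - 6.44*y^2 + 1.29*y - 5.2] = -16.26*y^2 - 12.88*y + 1.29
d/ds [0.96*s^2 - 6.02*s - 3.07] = 1.92*s - 6.02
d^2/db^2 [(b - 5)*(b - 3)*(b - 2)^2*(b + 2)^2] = 30*b^4 - 160*b^3 + 84*b^2 + 384*b - 208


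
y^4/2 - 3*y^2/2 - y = y*(y/2 + 1/2)*(y - 2)*(y + 1)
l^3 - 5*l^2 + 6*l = l*(l - 3)*(l - 2)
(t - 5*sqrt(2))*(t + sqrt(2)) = t^2 - 4*sqrt(2)*t - 10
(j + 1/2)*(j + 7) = j^2 + 15*j/2 + 7/2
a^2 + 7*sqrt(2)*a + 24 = (a + 3*sqrt(2))*(a + 4*sqrt(2))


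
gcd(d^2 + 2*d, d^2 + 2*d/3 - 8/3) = d + 2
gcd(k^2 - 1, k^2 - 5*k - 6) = k + 1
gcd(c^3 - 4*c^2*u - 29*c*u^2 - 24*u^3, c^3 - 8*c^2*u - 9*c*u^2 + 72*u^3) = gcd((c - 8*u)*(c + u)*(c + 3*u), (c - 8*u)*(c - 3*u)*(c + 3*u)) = -c^2 + 5*c*u + 24*u^2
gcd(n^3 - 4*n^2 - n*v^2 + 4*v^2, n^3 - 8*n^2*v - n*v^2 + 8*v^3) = -n^2 + v^2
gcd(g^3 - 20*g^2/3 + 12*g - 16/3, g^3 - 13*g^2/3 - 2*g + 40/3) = g^2 - 6*g + 8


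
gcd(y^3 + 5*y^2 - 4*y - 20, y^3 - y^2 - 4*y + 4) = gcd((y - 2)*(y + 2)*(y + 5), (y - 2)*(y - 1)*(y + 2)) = y^2 - 4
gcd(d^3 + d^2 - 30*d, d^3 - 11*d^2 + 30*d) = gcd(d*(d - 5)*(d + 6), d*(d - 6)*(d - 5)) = d^2 - 5*d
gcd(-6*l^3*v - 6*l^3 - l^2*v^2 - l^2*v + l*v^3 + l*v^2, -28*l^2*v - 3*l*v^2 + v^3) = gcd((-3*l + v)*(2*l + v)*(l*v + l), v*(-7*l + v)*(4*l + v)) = 1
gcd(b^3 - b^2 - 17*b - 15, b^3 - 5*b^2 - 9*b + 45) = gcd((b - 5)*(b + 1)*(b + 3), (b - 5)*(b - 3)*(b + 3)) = b^2 - 2*b - 15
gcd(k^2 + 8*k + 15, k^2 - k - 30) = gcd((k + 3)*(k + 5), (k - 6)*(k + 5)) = k + 5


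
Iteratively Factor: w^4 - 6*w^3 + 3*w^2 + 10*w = (w - 2)*(w^3 - 4*w^2 - 5*w) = w*(w - 2)*(w^2 - 4*w - 5) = w*(w - 5)*(w - 2)*(w + 1)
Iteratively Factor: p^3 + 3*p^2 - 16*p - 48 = (p + 3)*(p^2 - 16) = (p + 3)*(p + 4)*(p - 4)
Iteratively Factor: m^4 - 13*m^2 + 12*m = (m - 1)*(m^3 + m^2 - 12*m) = (m - 3)*(m - 1)*(m^2 + 4*m) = m*(m - 3)*(m - 1)*(m + 4)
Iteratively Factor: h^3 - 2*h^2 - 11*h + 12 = (h - 1)*(h^2 - h - 12) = (h - 1)*(h + 3)*(h - 4)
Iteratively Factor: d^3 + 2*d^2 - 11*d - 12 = (d + 1)*(d^2 + d - 12) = (d + 1)*(d + 4)*(d - 3)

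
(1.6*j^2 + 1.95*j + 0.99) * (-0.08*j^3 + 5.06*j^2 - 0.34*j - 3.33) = -0.128*j^5 + 7.94*j^4 + 9.2438*j^3 - 0.981600000000001*j^2 - 6.8301*j - 3.2967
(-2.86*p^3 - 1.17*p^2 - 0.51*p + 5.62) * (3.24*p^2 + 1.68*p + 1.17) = -9.2664*p^5 - 8.5956*p^4 - 6.9642*p^3 + 15.9831*p^2 + 8.8449*p + 6.5754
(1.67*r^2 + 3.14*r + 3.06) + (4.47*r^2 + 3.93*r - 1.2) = 6.14*r^2 + 7.07*r + 1.86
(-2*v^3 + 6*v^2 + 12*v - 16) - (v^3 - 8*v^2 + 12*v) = -3*v^3 + 14*v^2 - 16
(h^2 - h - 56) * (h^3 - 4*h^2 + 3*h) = h^5 - 5*h^4 - 49*h^3 + 221*h^2 - 168*h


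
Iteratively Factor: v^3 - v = (v - 1)*(v^2 + v) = v*(v - 1)*(v + 1)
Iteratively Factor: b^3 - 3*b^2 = (b)*(b^2 - 3*b) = b^2*(b - 3)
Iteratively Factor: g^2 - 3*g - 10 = (g + 2)*(g - 5)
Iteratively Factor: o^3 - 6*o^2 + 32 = (o - 4)*(o^2 - 2*o - 8) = (o - 4)^2*(o + 2)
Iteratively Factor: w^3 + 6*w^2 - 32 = (w + 4)*(w^2 + 2*w - 8) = (w + 4)^2*(w - 2)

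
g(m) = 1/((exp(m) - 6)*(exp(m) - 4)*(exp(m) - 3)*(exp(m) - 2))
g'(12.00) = 0.00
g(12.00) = 0.00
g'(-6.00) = 0.00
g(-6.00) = 0.01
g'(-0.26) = 0.03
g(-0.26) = 0.02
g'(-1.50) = 0.00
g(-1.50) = 0.01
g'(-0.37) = 0.02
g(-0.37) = 0.02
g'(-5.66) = 0.00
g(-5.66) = 0.01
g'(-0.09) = 0.05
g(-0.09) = 0.03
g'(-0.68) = 0.01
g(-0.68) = 0.01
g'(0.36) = 0.41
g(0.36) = 0.10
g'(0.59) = 5.54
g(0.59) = 0.46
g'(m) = -exp(m)/((exp(m) - 6)*(exp(m) - 4)*(exp(m) - 3)*(exp(m) - 2)^2) - exp(m)/((exp(m) - 6)*(exp(m) - 4)*(exp(m) - 3)^2*(exp(m) - 2)) - exp(m)/((exp(m) - 6)*(exp(m) - 4)^2*(exp(m) - 3)*(exp(m) - 2)) - exp(m)/((exp(m) - 6)^2*(exp(m) - 4)*(exp(m) - 3)*(exp(m) - 2))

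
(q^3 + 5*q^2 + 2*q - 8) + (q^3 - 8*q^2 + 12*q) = 2*q^3 - 3*q^2 + 14*q - 8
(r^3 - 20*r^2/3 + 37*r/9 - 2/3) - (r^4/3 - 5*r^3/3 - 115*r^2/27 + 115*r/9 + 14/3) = -r^4/3 + 8*r^3/3 - 65*r^2/27 - 26*r/3 - 16/3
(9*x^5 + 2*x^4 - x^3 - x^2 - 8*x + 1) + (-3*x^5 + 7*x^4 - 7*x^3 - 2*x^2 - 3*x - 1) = 6*x^5 + 9*x^4 - 8*x^3 - 3*x^2 - 11*x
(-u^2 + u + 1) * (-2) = 2*u^2 - 2*u - 2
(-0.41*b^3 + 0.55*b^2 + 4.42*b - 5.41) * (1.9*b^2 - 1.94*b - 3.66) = -0.779*b^5 + 1.8404*b^4 + 8.8316*b^3 - 20.8668*b^2 - 5.6818*b + 19.8006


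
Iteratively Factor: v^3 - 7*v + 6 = (v - 2)*(v^2 + 2*v - 3) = (v - 2)*(v - 1)*(v + 3)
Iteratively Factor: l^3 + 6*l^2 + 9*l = (l)*(l^2 + 6*l + 9) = l*(l + 3)*(l + 3)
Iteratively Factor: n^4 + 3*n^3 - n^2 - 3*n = (n)*(n^3 + 3*n^2 - n - 3) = n*(n + 3)*(n^2 - 1) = n*(n - 1)*(n + 3)*(n + 1)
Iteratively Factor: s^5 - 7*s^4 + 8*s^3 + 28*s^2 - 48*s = (s - 3)*(s^4 - 4*s^3 - 4*s^2 + 16*s) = (s - 3)*(s - 2)*(s^3 - 2*s^2 - 8*s) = (s - 4)*(s - 3)*(s - 2)*(s^2 + 2*s) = (s - 4)*(s - 3)*(s - 2)*(s + 2)*(s)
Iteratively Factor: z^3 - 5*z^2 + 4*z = (z - 4)*(z^2 - z) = z*(z - 4)*(z - 1)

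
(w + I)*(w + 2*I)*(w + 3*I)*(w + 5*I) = w^4 + 11*I*w^3 - 41*w^2 - 61*I*w + 30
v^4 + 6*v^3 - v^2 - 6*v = v*(v - 1)*(v + 1)*(v + 6)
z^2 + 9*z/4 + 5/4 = (z + 1)*(z + 5/4)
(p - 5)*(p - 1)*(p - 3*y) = p^3 - 3*p^2*y - 6*p^2 + 18*p*y + 5*p - 15*y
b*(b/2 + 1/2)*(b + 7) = b^3/2 + 4*b^2 + 7*b/2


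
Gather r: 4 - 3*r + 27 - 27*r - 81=-30*r - 50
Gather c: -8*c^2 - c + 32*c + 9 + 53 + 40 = -8*c^2 + 31*c + 102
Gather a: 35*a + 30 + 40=35*a + 70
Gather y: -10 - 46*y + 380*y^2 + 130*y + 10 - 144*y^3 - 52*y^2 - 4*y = -144*y^3 + 328*y^2 + 80*y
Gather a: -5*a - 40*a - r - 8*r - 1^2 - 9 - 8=-45*a - 9*r - 18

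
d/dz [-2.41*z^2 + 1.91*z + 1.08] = 1.91 - 4.82*z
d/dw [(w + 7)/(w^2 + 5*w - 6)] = (w^2 + 5*w - (w + 7)*(2*w + 5) - 6)/(w^2 + 5*w - 6)^2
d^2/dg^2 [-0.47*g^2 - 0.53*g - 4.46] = -0.940000000000000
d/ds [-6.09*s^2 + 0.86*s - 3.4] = 0.86 - 12.18*s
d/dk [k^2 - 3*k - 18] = 2*k - 3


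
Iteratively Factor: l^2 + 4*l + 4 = (l + 2)*(l + 2)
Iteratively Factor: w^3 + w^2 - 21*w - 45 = (w + 3)*(w^2 - 2*w - 15) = (w + 3)^2*(w - 5)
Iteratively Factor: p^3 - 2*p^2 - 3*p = (p + 1)*(p^2 - 3*p) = p*(p + 1)*(p - 3)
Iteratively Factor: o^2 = (o)*(o)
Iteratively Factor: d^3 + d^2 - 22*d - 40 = (d + 2)*(d^2 - d - 20) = (d - 5)*(d + 2)*(d + 4)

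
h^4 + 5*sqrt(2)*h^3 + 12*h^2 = h^2*(h + 2*sqrt(2))*(h + 3*sqrt(2))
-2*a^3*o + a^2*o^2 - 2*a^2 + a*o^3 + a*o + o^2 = (-a + o)*(2*a + o)*(a*o + 1)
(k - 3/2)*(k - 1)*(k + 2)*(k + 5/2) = k^4 + 2*k^3 - 19*k^2/4 - 23*k/4 + 15/2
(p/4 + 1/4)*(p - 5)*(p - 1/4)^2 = p^4/4 - 9*p^3/8 - 47*p^2/64 + 9*p/16 - 5/64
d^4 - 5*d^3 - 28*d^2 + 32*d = d*(d - 8)*(d - 1)*(d + 4)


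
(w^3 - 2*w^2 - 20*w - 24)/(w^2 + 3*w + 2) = (w^2 - 4*w - 12)/(w + 1)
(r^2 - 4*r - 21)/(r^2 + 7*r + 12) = (r - 7)/(r + 4)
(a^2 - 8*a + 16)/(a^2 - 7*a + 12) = (a - 4)/(a - 3)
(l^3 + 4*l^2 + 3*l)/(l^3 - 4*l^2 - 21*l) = (l + 1)/(l - 7)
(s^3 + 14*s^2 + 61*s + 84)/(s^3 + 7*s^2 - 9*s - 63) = (s + 4)/(s - 3)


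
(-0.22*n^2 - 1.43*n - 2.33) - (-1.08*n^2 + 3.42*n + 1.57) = 0.86*n^2 - 4.85*n - 3.9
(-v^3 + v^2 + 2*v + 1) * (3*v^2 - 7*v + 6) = -3*v^5 + 10*v^4 - 7*v^3 - 5*v^2 + 5*v + 6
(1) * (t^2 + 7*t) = t^2 + 7*t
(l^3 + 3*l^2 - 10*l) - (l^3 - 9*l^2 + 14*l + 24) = 12*l^2 - 24*l - 24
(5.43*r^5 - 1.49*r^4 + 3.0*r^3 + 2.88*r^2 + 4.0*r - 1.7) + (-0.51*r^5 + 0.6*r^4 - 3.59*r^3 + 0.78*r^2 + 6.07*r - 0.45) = 4.92*r^5 - 0.89*r^4 - 0.59*r^3 + 3.66*r^2 + 10.07*r - 2.15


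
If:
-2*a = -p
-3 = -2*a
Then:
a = 3/2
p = 3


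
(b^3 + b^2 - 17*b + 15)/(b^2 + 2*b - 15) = b - 1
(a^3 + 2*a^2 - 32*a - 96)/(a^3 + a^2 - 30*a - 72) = (a + 4)/(a + 3)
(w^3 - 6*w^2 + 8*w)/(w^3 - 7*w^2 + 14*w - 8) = w/(w - 1)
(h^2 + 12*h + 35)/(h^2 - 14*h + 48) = (h^2 + 12*h + 35)/(h^2 - 14*h + 48)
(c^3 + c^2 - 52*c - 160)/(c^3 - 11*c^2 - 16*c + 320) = (c + 4)/(c - 8)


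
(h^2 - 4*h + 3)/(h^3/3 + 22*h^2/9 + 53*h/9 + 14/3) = 9*(h^2 - 4*h + 3)/(3*h^3 + 22*h^2 + 53*h + 42)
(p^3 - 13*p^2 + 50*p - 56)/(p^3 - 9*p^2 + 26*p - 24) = (p - 7)/(p - 3)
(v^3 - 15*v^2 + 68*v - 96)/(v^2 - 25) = (v^3 - 15*v^2 + 68*v - 96)/(v^2 - 25)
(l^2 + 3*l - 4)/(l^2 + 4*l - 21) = (l^2 + 3*l - 4)/(l^2 + 4*l - 21)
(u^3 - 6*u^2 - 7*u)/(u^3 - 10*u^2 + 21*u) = (u + 1)/(u - 3)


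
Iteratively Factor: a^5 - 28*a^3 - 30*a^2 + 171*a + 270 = (a + 3)*(a^4 - 3*a^3 - 19*a^2 + 27*a + 90) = (a - 3)*(a + 3)*(a^3 - 19*a - 30) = (a - 5)*(a - 3)*(a + 3)*(a^2 + 5*a + 6) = (a - 5)*(a - 3)*(a + 2)*(a + 3)*(a + 3)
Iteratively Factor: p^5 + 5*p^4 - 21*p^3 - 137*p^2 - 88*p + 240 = (p + 4)*(p^4 + p^3 - 25*p^2 - 37*p + 60) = (p - 1)*(p + 4)*(p^3 + 2*p^2 - 23*p - 60) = (p - 5)*(p - 1)*(p + 4)*(p^2 + 7*p + 12) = (p - 5)*(p - 1)*(p + 3)*(p + 4)*(p + 4)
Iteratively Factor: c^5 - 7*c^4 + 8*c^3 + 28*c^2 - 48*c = (c - 3)*(c^4 - 4*c^3 - 4*c^2 + 16*c) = c*(c - 3)*(c^3 - 4*c^2 - 4*c + 16) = c*(c - 4)*(c - 3)*(c^2 - 4) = c*(c - 4)*(c - 3)*(c + 2)*(c - 2)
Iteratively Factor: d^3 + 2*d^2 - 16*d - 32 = (d + 4)*(d^2 - 2*d - 8) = (d - 4)*(d + 4)*(d + 2)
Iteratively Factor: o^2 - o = (o - 1)*(o)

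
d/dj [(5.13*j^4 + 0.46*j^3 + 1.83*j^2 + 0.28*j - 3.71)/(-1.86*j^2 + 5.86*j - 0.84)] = (-19.0836*j^5 + 89.3298*j^4 - 11.8456*j^3 + 10.0854*j^2 - 16.8756*j + 21.5054)/(3.4596*j^4 - 21.7992*j^3 + 37.4644*j^2 - 9.8448*j + 0.7056)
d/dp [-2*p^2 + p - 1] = 1 - 4*p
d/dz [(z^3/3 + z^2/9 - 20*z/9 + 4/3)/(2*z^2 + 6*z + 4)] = (3*z^4 + 18*z^3 + 41*z^2 - 20*z - 76)/(18*(z^4 + 6*z^3 + 13*z^2 + 12*z + 4))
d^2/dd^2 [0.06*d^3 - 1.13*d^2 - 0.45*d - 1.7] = 0.36*d - 2.26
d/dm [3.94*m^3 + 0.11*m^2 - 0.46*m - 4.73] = 11.82*m^2 + 0.22*m - 0.46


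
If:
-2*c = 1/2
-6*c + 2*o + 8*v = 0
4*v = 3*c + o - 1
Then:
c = -1/4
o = 1/2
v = -5/16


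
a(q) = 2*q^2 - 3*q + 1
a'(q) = 4*q - 3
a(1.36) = 0.62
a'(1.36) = 2.44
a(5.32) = 41.64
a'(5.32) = 18.28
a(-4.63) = 57.76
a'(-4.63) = -21.52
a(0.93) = -0.06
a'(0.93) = 0.72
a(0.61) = -0.09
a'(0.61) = -0.56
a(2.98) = 9.82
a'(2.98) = 8.92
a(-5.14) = 69.26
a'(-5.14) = -23.56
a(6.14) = 57.98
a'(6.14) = 21.56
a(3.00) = 10.00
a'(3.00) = 9.00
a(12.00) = 253.00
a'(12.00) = 45.00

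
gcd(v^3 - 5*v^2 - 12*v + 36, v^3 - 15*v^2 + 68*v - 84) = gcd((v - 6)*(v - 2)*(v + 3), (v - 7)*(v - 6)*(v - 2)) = v^2 - 8*v + 12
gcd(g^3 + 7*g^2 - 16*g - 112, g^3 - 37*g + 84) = g^2 + 3*g - 28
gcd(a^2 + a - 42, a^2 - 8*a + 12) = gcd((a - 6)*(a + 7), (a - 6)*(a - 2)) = a - 6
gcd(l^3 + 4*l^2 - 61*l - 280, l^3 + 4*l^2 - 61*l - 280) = l^3 + 4*l^2 - 61*l - 280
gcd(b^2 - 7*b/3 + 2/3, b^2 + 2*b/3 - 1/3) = b - 1/3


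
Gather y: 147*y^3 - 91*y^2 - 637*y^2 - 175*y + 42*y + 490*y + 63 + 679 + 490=147*y^3 - 728*y^2 + 357*y + 1232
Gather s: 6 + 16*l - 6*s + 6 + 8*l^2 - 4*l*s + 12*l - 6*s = 8*l^2 + 28*l + s*(-4*l - 12) + 12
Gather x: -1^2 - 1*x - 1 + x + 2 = 0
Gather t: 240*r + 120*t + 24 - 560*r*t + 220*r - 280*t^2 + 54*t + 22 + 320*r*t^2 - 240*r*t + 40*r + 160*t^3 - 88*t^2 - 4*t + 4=500*r + 160*t^3 + t^2*(320*r - 368) + t*(170 - 800*r) + 50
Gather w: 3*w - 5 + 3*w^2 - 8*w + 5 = 3*w^2 - 5*w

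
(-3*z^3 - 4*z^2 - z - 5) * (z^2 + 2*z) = -3*z^5 - 10*z^4 - 9*z^3 - 7*z^2 - 10*z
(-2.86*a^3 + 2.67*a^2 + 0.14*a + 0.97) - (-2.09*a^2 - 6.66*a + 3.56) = -2.86*a^3 + 4.76*a^2 + 6.8*a - 2.59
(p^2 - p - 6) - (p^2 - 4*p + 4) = 3*p - 10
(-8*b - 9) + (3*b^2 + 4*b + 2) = 3*b^2 - 4*b - 7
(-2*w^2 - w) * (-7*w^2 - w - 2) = 14*w^4 + 9*w^3 + 5*w^2 + 2*w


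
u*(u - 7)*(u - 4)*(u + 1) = u^4 - 10*u^3 + 17*u^2 + 28*u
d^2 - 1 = (d - 1)*(d + 1)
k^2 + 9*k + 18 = (k + 3)*(k + 6)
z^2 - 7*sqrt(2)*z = z*(z - 7*sqrt(2))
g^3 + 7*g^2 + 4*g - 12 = (g - 1)*(g + 2)*(g + 6)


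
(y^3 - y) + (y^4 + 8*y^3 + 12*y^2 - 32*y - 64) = y^4 + 9*y^3 + 12*y^2 - 33*y - 64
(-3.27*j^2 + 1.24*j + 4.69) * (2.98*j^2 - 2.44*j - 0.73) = -9.7446*j^4 + 11.674*j^3 + 13.3377*j^2 - 12.3488*j - 3.4237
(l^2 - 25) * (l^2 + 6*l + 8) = l^4 + 6*l^3 - 17*l^2 - 150*l - 200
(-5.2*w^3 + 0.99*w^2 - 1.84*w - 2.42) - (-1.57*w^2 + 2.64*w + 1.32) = -5.2*w^3 + 2.56*w^2 - 4.48*w - 3.74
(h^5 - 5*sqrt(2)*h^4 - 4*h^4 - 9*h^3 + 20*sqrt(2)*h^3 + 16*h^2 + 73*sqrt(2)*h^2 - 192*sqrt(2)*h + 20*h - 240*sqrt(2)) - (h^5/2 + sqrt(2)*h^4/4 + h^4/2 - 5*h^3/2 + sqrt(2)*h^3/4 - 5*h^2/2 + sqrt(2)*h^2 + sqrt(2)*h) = h^5/2 - 21*sqrt(2)*h^4/4 - 9*h^4/2 - 13*h^3/2 + 79*sqrt(2)*h^3/4 + 37*h^2/2 + 72*sqrt(2)*h^2 - 193*sqrt(2)*h + 20*h - 240*sqrt(2)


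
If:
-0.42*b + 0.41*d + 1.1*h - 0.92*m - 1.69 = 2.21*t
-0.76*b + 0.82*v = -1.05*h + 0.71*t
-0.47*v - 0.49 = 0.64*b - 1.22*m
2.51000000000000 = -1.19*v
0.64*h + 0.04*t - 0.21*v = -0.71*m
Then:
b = -0.56570963113529*t - 1.44238284929563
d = 3.42922097616385*t - 1.59395182052162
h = 0.26672445746398*t + 0.603208444255325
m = -0.296765708136546*t - 1.1675980011183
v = -2.11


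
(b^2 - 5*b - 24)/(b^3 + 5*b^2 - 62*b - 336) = (b + 3)/(b^2 + 13*b + 42)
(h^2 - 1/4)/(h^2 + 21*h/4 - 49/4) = (4*h^2 - 1)/(4*h^2 + 21*h - 49)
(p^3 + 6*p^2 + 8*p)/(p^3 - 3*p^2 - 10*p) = (p + 4)/(p - 5)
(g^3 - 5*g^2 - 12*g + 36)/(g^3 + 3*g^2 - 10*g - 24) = (g^3 - 5*g^2 - 12*g + 36)/(g^3 + 3*g^2 - 10*g - 24)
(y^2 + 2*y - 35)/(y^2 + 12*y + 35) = (y - 5)/(y + 5)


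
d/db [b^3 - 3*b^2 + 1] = 3*b*(b - 2)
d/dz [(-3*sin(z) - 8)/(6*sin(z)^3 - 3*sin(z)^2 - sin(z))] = (36*sin(z)^3 + 135*sin(z)^2 - 48*sin(z) - 8)*cos(z)/((6*sin(z)^2 - 3*sin(z) - 1)^2*sin(z)^2)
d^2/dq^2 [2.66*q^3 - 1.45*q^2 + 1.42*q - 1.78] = 15.96*q - 2.9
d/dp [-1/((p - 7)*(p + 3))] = 2*(p - 2)/((p - 7)^2*(p + 3)^2)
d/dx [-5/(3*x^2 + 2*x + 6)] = 10*(3*x + 1)/(3*x^2 + 2*x + 6)^2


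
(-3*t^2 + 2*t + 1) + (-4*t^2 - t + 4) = -7*t^2 + t + 5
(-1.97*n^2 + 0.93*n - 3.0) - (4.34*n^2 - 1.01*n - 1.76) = -6.31*n^2 + 1.94*n - 1.24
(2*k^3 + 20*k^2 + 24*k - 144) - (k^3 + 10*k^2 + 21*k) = k^3 + 10*k^2 + 3*k - 144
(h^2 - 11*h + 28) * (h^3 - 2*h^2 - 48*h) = h^5 - 13*h^4 + 2*h^3 + 472*h^2 - 1344*h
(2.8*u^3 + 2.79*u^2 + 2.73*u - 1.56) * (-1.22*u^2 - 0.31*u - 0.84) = -3.416*u^5 - 4.2718*u^4 - 6.5475*u^3 - 1.2867*u^2 - 1.8096*u + 1.3104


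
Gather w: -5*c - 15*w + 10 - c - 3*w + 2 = -6*c - 18*w + 12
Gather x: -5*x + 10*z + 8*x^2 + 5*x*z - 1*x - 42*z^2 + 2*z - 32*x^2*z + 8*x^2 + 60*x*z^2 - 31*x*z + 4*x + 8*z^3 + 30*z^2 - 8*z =x^2*(16 - 32*z) + x*(60*z^2 - 26*z - 2) + 8*z^3 - 12*z^2 + 4*z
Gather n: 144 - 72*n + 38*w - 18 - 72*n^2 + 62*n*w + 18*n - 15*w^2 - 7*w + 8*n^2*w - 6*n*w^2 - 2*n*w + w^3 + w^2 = n^2*(8*w - 72) + n*(-6*w^2 + 60*w - 54) + w^3 - 14*w^2 + 31*w + 126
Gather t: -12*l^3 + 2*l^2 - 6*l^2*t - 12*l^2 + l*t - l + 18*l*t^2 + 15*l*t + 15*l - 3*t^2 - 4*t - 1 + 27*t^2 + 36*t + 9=-12*l^3 - 10*l^2 + 14*l + t^2*(18*l + 24) + t*(-6*l^2 + 16*l + 32) + 8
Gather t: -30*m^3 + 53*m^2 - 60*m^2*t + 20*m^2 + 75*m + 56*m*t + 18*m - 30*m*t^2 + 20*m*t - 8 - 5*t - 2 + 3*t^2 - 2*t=-30*m^3 + 73*m^2 + 93*m + t^2*(3 - 30*m) + t*(-60*m^2 + 76*m - 7) - 10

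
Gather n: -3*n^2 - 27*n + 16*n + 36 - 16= -3*n^2 - 11*n + 20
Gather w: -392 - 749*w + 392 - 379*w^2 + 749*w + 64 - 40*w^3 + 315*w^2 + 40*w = -40*w^3 - 64*w^2 + 40*w + 64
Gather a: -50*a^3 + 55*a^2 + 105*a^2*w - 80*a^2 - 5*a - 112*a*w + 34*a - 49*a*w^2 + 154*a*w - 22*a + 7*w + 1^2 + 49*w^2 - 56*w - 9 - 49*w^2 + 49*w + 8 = -50*a^3 + a^2*(105*w - 25) + a*(-49*w^2 + 42*w + 7)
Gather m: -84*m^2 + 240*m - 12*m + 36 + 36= -84*m^2 + 228*m + 72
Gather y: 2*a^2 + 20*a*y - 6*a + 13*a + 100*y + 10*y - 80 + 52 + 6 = 2*a^2 + 7*a + y*(20*a + 110) - 22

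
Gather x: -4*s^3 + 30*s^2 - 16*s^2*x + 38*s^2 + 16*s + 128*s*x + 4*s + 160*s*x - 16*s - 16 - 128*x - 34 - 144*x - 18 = -4*s^3 + 68*s^2 + 4*s + x*(-16*s^2 + 288*s - 272) - 68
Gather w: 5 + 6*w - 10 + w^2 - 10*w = w^2 - 4*w - 5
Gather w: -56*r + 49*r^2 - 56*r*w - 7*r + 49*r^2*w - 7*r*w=49*r^2 - 63*r + w*(49*r^2 - 63*r)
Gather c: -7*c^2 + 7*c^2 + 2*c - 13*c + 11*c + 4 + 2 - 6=0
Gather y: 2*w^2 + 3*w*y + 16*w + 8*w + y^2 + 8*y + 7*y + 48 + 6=2*w^2 + 24*w + y^2 + y*(3*w + 15) + 54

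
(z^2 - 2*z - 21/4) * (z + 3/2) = z^3 - z^2/2 - 33*z/4 - 63/8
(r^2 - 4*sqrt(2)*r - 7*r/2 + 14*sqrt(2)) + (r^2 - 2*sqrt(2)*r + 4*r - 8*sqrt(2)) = 2*r^2 - 6*sqrt(2)*r + r/2 + 6*sqrt(2)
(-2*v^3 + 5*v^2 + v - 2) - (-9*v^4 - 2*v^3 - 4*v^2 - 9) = 9*v^4 + 9*v^2 + v + 7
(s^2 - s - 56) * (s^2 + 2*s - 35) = s^4 + s^3 - 93*s^2 - 77*s + 1960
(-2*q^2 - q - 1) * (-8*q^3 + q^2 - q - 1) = 16*q^5 + 6*q^4 + 9*q^3 + 2*q^2 + 2*q + 1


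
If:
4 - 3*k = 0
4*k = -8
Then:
No Solution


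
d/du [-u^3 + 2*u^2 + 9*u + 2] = -3*u^2 + 4*u + 9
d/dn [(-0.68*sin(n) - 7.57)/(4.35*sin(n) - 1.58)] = 34.0039*cos(n)/(4.35*sin(n) - 1.58)^2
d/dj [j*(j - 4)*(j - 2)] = 3*j^2 - 12*j + 8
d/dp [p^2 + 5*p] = 2*p + 5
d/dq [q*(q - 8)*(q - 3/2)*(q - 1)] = 4*q^3 - 63*q^2/2 + 43*q - 12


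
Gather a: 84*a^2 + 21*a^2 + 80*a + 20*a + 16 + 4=105*a^2 + 100*a + 20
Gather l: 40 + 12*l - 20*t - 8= 12*l - 20*t + 32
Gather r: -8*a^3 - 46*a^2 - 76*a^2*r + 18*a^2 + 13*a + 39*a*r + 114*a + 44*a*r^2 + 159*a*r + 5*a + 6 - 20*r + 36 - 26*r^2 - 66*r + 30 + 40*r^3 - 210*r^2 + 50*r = -8*a^3 - 28*a^2 + 132*a + 40*r^3 + r^2*(44*a - 236) + r*(-76*a^2 + 198*a - 36) + 72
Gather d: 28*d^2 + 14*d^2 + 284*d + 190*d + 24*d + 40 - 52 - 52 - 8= 42*d^2 + 498*d - 72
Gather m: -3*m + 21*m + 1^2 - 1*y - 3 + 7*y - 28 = 18*m + 6*y - 30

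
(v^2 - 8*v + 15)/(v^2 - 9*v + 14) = (v^2 - 8*v + 15)/(v^2 - 9*v + 14)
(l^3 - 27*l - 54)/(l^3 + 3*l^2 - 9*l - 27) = (l - 6)/(l - 3)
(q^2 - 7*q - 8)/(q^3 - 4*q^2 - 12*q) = (-q^2 + 7*q + 8)/(q*(-q^2 + 4*q + 12))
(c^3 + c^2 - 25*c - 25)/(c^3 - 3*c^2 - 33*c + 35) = (c^2 - 4*c - 5)/(c^2 - 8*c + 7)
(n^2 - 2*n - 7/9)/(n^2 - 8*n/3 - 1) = (n - 7/3)/(n - 3)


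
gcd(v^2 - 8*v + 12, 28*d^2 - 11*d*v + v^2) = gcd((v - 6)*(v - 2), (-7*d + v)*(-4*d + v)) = 1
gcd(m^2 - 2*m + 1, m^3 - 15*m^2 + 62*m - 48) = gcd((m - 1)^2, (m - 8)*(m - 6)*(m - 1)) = m - 1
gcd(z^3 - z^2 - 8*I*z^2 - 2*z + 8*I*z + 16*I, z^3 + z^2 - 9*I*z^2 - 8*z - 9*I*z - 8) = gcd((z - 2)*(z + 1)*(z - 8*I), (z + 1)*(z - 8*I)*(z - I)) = z^2 + z*(1 - 8*I) - 8*I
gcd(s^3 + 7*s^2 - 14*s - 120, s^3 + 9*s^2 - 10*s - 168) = s^2 + 2*s - 24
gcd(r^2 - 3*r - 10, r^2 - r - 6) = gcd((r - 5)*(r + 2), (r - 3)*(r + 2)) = r + 2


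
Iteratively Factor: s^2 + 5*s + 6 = (s + 3)*(s + 2)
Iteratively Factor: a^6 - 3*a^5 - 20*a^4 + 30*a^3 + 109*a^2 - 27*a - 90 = (a + 3)*(a^5 - 6*a^4 - 2*a^3 + 36*a^2 + a - 30) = (a + 1)*(a + 3)*(a^4 - 7*a^3 + 5*a^2 + 31*a - 30) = (a + 1)*(a + 2)*(a + 3)*(a^3 - 9*a^2 + 23*a - 15) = (a - 3)*(a + 1)*(a + 2)*(a + 3)*(a^2 - 6*a + 5) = (a - 3)*(a - 1)*(a + 1)*(a + 2)*(a + 3)*(a - 5)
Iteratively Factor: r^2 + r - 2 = (r + 2)*(r - 1)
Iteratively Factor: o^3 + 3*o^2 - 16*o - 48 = (o + 4)*(o^2 - o - 12) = (o - 4)*(o + 4)*(o + 3)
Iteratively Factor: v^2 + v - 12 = (v - 3)*(v + 4)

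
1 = 1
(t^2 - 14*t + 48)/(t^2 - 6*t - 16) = (t - 6)/(t + 2)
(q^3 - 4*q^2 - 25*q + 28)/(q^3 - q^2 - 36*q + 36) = (q^2 - 3*q - 28)/(q^2 - 36)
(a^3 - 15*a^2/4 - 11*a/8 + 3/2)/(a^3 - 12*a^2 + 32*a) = (a^2 + a/4 - 3/8)/(a*(a - 8))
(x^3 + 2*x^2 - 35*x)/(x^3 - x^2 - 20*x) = (x + 7)/(x + 4)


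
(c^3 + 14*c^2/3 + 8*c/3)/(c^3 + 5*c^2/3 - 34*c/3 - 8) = c/(c - 3)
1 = 1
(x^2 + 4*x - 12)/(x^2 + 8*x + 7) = (x^2 + 4*x - 12)/(x^2 + 8*x + 7)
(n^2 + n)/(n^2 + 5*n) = (n + 1)/(n + 5)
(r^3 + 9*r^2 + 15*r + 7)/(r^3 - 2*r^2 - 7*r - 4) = (r + 7)/(r - 4)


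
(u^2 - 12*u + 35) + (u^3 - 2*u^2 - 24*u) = u^3 - u^2 - 36*u + 35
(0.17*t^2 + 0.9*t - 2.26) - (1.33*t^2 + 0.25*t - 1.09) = -1.16*t^2 + 0.65*t - 1.17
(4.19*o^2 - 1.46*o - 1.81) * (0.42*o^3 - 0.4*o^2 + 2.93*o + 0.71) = 1.7598*o^5 - 2.2892*o^4 + 12.1005*o^3 - 0.5789*o^2 - 6.3399*o - 1.2851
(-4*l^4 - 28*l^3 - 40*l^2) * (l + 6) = -4*l^5 - 52*l^4 - 208*l^3 - 240*l^2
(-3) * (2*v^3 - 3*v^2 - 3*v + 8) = -6*v^3 + 9*v^2 + 9*v - 24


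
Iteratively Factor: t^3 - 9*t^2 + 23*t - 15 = (t - 3)*(t^2 - 6*t + 5) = (t - 3)*(t - 1)*(t - 5)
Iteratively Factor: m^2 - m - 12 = (m + 3)*(m - 4)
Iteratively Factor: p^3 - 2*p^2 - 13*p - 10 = (p + 2)*(p^2 - 4*p - 5) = (p - 5)*(p + 2)*(p + 1)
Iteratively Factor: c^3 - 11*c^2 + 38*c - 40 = (c - 2)*(c^2 - 9*c + 20) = (c - 4)*(c - 2)*(c - 5)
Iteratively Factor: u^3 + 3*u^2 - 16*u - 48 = (u + 3)*(u^2 - 16) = (u - 4)*(u + 3)*(u + 4)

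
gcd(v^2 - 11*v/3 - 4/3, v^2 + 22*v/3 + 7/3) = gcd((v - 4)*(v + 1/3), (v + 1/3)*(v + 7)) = v + 1/3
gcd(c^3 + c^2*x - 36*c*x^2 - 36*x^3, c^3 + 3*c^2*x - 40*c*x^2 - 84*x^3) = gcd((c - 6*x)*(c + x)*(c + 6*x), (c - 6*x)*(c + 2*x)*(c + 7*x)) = -c + 6*x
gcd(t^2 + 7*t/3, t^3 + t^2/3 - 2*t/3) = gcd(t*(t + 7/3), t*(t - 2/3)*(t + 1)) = t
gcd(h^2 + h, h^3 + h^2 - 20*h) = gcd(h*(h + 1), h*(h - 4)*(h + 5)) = h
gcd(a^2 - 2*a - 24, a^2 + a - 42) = a - 6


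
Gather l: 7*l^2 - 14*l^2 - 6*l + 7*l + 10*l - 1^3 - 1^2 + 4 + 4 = -7*l^2 + 11*l + 6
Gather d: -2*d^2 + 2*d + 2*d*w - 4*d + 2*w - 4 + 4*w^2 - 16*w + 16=-2*d^2 + d*(2*w - 2) + 4*w^2 - 14*w + 12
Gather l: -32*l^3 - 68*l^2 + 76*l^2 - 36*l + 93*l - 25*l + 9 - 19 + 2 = -32*l^3 + 8*l^2 + 32*l - 8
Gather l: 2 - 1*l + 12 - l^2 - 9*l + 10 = -l^2 - 10*l + 24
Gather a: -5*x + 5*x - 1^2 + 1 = 0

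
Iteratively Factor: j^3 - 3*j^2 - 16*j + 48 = (j - 3)*(j^2 - 16) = (j - 4)*(j - 3)*(j + 4)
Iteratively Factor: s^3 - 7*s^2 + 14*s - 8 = (s - 1)*(s^2 - 6*s + 8) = (s - 4)*(s - 1)*(s - 2)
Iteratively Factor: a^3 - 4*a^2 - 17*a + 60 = (a + 4)*(a^2 - 8*a + 15) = (a - 5)*(a + 4)*(a - 3)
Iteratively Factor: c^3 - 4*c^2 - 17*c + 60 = (c - 5)*(c^2 + c - 12) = (c - 5)*(c - 3)*(c + 4)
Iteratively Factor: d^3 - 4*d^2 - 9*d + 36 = (d + 3)*(d^2 - 7*d + 12) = (d - 3)*(d + 3)*(d - 4)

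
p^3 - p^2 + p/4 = p*(p - 1/2)^2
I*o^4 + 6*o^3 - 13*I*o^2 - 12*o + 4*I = (o - 2*I)^2*(o - I)*(I*o + 1)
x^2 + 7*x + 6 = (x + 1)*(x + 6)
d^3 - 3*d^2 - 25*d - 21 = (d - 7)*(d + 1)*(d + 3)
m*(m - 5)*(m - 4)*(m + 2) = m^4 - 7*m^3 + 2*m^2 + 40*m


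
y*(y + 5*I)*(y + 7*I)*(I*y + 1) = I*y^4 - 11*y^3 - 23*I*y^2 - 35*y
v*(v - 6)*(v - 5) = v^3 - 11*v^2 + 30*v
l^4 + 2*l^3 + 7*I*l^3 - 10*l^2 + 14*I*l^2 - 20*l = l*(l + 2)*(l + 2*I)*(l + 5*I)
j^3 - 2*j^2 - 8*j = j*(j - 4)*(j + 2)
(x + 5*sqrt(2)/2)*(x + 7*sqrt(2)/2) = x^2 + 6*sqrt(2)*x + 35/2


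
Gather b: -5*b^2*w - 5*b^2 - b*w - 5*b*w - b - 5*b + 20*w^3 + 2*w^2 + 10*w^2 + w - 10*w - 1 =b^2*(-5*w - 5) + b*(-6*w - 6) + 20*w^3 + 12*w^2 - 9*w - 1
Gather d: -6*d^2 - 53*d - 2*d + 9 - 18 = -6*d^2 - 55*d - 9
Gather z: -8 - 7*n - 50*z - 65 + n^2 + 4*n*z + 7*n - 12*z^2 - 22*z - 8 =n^2 - 12*z^2 + z*(4*n - 72) - 81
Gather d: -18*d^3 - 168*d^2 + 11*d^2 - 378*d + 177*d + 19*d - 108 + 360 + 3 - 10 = -18*d^3 - 157*d^2 - 182*d + 245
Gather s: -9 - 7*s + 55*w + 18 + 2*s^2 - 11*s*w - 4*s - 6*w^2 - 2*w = 2*s^2 + s*(-11*w - 11) - 6*w^2 + 53*w + 9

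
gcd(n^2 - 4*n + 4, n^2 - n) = 1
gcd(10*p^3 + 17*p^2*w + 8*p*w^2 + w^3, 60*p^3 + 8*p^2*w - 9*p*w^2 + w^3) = 2*p + w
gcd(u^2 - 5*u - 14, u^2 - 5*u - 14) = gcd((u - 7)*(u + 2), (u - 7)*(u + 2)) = u^2 - 5*u - 14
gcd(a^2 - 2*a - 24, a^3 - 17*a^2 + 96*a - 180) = a - 6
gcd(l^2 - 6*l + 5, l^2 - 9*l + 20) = l - 5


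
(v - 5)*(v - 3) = v^2 - 8*v + 15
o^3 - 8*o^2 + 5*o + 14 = (o - 7)*(o - 2)*(o + 1)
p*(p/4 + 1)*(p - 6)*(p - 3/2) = p^4/4 - 7*p^3/8 - 21*p^2/4 + 9*p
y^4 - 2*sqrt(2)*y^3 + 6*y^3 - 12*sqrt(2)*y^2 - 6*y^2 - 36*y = y*(y + 6)*(y - 3*sqrt(2))*(y + sqrt(2))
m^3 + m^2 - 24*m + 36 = (m - 3)*(m - 2)*(m + 6)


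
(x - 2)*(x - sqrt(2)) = x^2 - 2*x - sqrt(2)*x + 2*sqrt(2)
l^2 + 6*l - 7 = (l - 1)*(l + 7)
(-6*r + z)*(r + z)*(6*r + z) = -36*r^3 - 36*r^2*z + r*z^2 + z^3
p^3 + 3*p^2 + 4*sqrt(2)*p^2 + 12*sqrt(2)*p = p*(p + 3)*(p + 4*sqrt(2))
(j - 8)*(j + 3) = j^2 - 5*j - 24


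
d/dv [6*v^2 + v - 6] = 12*v + 1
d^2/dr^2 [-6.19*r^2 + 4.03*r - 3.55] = -12.3800000000000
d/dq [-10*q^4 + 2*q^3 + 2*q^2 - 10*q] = -40*q^3 + 6*q^2 + 4*q - 10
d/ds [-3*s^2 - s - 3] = -6*s - 1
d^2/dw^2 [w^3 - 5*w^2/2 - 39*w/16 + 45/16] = 6*w - 5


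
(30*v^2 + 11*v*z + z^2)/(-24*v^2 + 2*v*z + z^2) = (5*v + z)/(-4*v + z)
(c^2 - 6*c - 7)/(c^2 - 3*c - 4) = (c - 7)/(c - 4)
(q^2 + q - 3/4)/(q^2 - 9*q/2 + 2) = (q + 3/2)/(q - 4)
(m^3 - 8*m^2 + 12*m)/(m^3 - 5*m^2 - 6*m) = (m - 2)/(m + 1)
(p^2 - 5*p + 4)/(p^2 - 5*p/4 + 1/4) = 4*(p - 4)/(4*p - 1)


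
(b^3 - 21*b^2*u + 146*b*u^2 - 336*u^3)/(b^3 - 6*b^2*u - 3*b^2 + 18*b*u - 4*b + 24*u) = (b^2 - 15*b*u + 56*u^2)/(b^2 - 3*b - 4)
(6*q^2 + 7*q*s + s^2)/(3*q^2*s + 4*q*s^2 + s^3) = (6*q + s)/(s*(3*q + s))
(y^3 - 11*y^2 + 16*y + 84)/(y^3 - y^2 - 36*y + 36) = (y^2 - 5*y - 14)/(y^2 + 5*y - 6)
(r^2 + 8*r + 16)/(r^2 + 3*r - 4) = (r + 4)/(r - 1)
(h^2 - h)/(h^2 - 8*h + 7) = h/(h - 7)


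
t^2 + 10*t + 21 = (t + 3)*(t + 7)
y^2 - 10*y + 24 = (y - 6)*(y - 4)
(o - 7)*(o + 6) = o^2 - o - 42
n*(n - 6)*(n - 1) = n^3 - 7*n^2 + 6*n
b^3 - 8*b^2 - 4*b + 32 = (b - 8)*(b - 2)*(b + 2)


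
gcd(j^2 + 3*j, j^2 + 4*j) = j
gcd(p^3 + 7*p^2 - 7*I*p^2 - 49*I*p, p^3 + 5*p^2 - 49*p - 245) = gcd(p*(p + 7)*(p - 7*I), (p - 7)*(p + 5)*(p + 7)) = p + 7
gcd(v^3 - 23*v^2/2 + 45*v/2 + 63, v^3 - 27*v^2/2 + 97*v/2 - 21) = v^2 - 13*v + 42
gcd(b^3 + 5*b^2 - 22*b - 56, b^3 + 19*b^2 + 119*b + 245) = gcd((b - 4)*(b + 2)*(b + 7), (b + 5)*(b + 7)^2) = b + 7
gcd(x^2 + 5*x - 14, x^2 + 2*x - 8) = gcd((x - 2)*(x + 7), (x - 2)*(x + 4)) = x - 2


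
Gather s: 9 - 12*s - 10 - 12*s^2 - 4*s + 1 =-12*s^2 - 16*s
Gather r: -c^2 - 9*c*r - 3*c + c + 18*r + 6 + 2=-c^2 - 2*c + r*(18 - 9*c) + 8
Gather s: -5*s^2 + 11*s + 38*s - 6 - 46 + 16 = -5*s^2 + 49*s - 36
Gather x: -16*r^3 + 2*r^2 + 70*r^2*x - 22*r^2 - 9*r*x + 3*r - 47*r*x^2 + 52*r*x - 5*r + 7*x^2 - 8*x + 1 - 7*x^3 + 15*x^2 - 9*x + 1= -16*r^3 - 20*r^2 - 2*r - 7*x^3 + x^2*(22 - 47*r) + x*(70*r^2 + 43*r - 17) + 2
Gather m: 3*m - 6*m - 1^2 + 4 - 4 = -3*m - 1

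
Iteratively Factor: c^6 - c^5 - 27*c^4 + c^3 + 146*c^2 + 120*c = (c - 3)*(c^5 + 2*c^4 - 21*c^3 - 62*c^2 - 40*c) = (c - 3)*(c + 1)*(c^4 + c^3 - 22*c^2 - 40*c) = (c - 3)*(c + 1)*(c + 4)*(c^3 - 3*c^2 - 10*c) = c*(c - 3)*(c + 1)*(c + 4)*(c^2 - 3*c - 10) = c*(c - 5)*(c - 3)*(c + 1)*(c + 4)*(c + 2)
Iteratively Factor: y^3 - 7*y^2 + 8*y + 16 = (y - 4)*(y^2 - 3*y - 4) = (y - 4)*(y + 1)*(y - 4)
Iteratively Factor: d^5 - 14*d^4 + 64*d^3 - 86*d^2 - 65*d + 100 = (d - 5)*(d^4 - 9*d^3 + 19*d^2 + 9*d - 20) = (d - 5)^2*(d^3 - 4*d^2 - d + 4) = (d - 5)^2*(d + 1)*(d^2 - 5*d + 4) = (d - 5)^2*(d - 4)*(d + 1)*(d - 1)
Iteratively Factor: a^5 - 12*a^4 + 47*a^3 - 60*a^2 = (a - 3)*(a^4 - 9*a^3 + 20*a^2) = a*(a - 3)*(a^3 - 9*a^2 + 20*a) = a*(a - 4)*(a - 3)*(a^2 - 5*a) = a^2*(a - 4)*(a - 3)*(a - 5)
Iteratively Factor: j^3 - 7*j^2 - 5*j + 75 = (j - 5)*(j^2 - 2*j - 15) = (j - 5)*(j + 3)*(j - 5)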